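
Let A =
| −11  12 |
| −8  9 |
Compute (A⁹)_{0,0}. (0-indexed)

−59051

tr A = −2 and det A = −3, so the characteristic polynomial is λ² − (−2)λ + (−3) with roots 1 and −3.
Eigenvectors give P = [[1, 3], [1, 2]] with P⁻¹ = [[−2, 3], [1, −1]], and A = P·diag(1, −3)·P⁻¹.
Then A⁹ = P·diag(1, −19683)·P⁻¹ = [[1, −59049], [1, −39366]] · [[−2, 3], [1, −1]] = [[−59051, 59052], [−39368, 39369]].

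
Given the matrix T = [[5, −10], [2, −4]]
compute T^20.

T² = T (a projection; rank 1, trace 1), so T^20 = T.

[[5, −10], [2, −4]]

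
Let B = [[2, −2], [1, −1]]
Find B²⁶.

[[2, −2], [1, −1]]

B² = B (a projection; rank 1, trace 1), so B²⁶ = B.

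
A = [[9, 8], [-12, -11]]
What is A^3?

tr A = -2 and det A = -3, so the characteristic polynomial is λ² − (-2)λ + (-3) with roots -3 and 1.
Eigenvectors give P = [[2, -1], [-3, 1]] with P⁻¹ = [[-1, -1], [-3, -2]], and A = P·diag(-3, 1)·P⁻¹.
Then A^3 = P·diag(-27, 1)·P⁻¹ = [[-54, -1], [81, 1]] · [[-1, -1], [-3, -2]] = [[57, 56], [-84, -83]].

[[57, 56], [-84, -83]]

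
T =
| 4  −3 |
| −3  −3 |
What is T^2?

[[25, −3], [−3, 18]]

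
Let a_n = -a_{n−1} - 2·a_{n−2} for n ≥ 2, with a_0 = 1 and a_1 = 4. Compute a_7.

38

With companion matrix B = [[-1, -2], [1, 0]], [a_n, a_{n−1}]ᵀ = B·[a_{n−1}, a_{n−2}]ᵀ, so [a_7, a_6]ᵀ = B⁶·[a_1, a_0]ᵀ.
B⁶ = [[7, 10], [-5, 2]], giving [a_7, a_6]ᵀ = [[38], [-18]].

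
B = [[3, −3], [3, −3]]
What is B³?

B² = [[0, 0], [0, 0]]
B³ = [[0, 0], [0, 0]]

[[0, 0], [0, 0]]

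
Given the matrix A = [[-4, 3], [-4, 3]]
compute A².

[[4, -3], [4, -3]]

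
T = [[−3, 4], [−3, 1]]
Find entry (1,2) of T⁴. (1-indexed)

T² = [[−3, −8], [6, −11]]
T³ = [[33, −20], [15, 13]]
T⁴ = [[−39, 112], [−84, 73]]

112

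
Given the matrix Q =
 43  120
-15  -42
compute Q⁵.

tr Q = 1 and det Q = -6, so the characteristic polynomial is λ² − (1)λ + (-6) with roots 3 and -2.
Eigenvectors give P = [[-3, -8], [1, 3]] with P⁻¹ = [[-3, -8], [1, 3]], and Q = P·diag(3, -2)·P⁻¹.
Then Q⁵ = P·diag(243, -32)·P⁻¹ = [[-729, 256], [243, -96]] · [[-3, -8], [1, 3]] = [[2443, 6600], [-825, -2232]].

[[2443, 6600], [-825, -2232]]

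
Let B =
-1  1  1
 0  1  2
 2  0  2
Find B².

[[3, 0, 3], [4, 1, 6], [2, 2, 6]]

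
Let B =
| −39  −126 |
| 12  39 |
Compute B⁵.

[[−3159, −10206], [972, 3159]]

tr B = 0 and det B = −9, so the characteristic polynomial is λ² − (0)λ + (−9) with roots 3 and −3.
Eigenvectors give P = [[−3, 7], [1, −2]] with P⁻¹ = [[2, 7], [1, 3]], and B = P·diag(3, −3)·P⁻¹.
Then B⁵ = P·diag(243, −243)·P⁻¹ = [[−729, −1701], [243, 486]] · [[2, 7], [1, 3]] = [[−3159, −10206], [972, 3159]].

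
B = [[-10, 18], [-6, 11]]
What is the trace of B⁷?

127

tr B = 1 and det B = -2, so the characteristic polynomial is λ² − (1)λ + (-2) with roots 2 and -1.
Eigenvectors give P = [[-3, 2], [-2, 1]] with P⁻¹ = [[1, -2], [2, -3]], and B = P·diag(2, -1)·P⁻¹.
Then B⁷ = P·diag(128, -1)·P⁻¹ = [[-384, -2], [-256, -1]] · [[1, -2], [2, -3]] = [[-388, 774], [-258, 515]].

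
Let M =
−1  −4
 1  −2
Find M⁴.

M² = [[−3, 12], [−3, 0]]
M³ = [[15, −12], [3, 12]]
M⁴ = [[−27, −36], [9, −36]]

[[−27, −36], [9, −36]]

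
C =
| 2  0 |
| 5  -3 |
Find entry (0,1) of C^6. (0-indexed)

tr C = -1 and det C = -6, so the characteristic polynomial is λ² − (-1)λ + (-6) with roots 2 and -3.
Eigenvectors give P = [[1, 0], [1, 1]] with P⁻¹ = [[1, 0], [-1, 1]], and C = P·diag(2, -3)·P⁻¹.
Then C^6 = P·diag(64, 729)·P⁻¹ = [[64, 0], [64, 729]] · [[1, 0], [-1, 1]] = [[64, 0], [-665, 729]].

0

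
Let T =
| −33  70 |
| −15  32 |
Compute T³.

[[−237, 490], [−105, 218]]

tr T = −1 and det T = −6, so the characteristic polynomial is λ² − (−1)λ + (−6) with roots −3 and 2.
Eigenvectors give P = [[7, 2], [3, 1]] with P⁻¹ = [[1, −2], [−3, 7]], and T = P·diag(−3, 2)·P⁻¹.
Then T³ = P·diag(−27, 8)·P⁻¹ = [[−189, 16], [−81, 8]] · [[1, −2], [−3, 7]] = [[−237, 490], [−105, 218]].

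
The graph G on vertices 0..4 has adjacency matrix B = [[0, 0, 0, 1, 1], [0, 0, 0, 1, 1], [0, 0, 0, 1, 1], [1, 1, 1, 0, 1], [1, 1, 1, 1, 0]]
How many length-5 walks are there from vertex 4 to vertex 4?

The number of length-5 walks from vertex 4 to vertex 4 is entry (4,4) of B⁵, where B is the adjacency matrix.
B² = [[2, 2, 2, 1, 1], [2, 2, 2, 1, 1], [2, 2, 2, 1, 1], [1, 1, 1, 4, 3], [1, 1, 1, 3, 4]]
B³ = [[2, 2, 2, 7, 7], [2, 2, 2, 7, 7], [2, 2, 2, 7, 7], [7, 7, 7, 6, 7], [7, 7, 7, 7, 6]]
B⁴ = [[14, 14, 14, 13, 13], [14, 14, 14, 13, 13], [14, 14, 14, 13, 13], [13, 13, 13, 28, 27], [13, 13, 13, 27, 28]]
B⁵ = [[26, 26, 26, 55, 55], [26, 26, 26, 55, 55], [26, 26, 26, 55, 55], [55, 55, 55, 66, 67], [55, 55, 55, 67, 66]]

66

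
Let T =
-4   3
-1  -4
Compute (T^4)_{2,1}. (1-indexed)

T^2 = [[13, -24], [8, 13]]
T^3 = [[-28, 135], [-45, -28]]
T^4 = [[-23, -624], [208, -23]]

208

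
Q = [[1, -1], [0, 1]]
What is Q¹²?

[[1, -12], [0, 1]]

Q = I + N where N = [[0, -1], [0, 0]] is strictly upper-triangular, so N² = 0.
(I + N)¹² = I + 12·N = [[1, -12], [0, 1]].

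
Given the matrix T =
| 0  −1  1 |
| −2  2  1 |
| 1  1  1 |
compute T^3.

[[2, −5, 2], [−13, 18, 5], [−1, 8, 4]]

T^2 = [[3, −1, 0], [−3, 7, 1], [−1, 2, 3]]
T^3 = [[2, −5, 2], [−13, 18, 5], [−1, 8, 4]]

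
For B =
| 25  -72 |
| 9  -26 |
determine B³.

tr B = -1 and det B = -2, so the characteristic polynomial is λ² − (-1)λ + (-2) with roots 1 and -2.
Eigenvectors give P = [[-3, -8], [-1, -3]] with P⁻¹ = [[-3, 8], [1, -3]], and B = P·diag(1, -2)·P⁻¹.
Then B³ = P·diag(1, -8)·P⁻¹ = [[-3, 64], [-1, 24]] · [[-3, 8], [1, -3]] = [[73, -216], [27, -80]].

[[73, -216], [27, -80]]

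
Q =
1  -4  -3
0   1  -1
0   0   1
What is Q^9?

Q = I + N where N = [[0, -4, -3], [0, 0, -1], [0, 0, 0]] is strictly upper-triangular, so N^3 = 0.
(I + N)^9 = I + 9·N + 36·N^2 = [[1, -36, 117], [0, 1, -9], [0, 0, 1]].

[[1, -36, 117], [0, 1, -9], [0, 0, 1]]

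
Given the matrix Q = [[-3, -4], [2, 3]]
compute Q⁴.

Q² = I (check: tr Q = 0 and det Q = -1), so Q⁴ = I since 4 is even.

[[1, 0], [0, 1]]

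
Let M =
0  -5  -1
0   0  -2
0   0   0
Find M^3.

M is strictly triangular, hence nilpotent: M^3 = 0, so M^3 = 0.

[[0, 0, 0], [0, 0, 0], [0, 0, 0]]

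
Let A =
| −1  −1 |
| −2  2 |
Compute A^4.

A^2 = [[3, −1], [−2, 6]]
A^3 = [[−1, −5], [−10, 14]]
A^4 = [[11, −9], [−18, 38]]

[[11, −9], [−18, 38]]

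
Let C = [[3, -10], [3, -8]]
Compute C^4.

tr C = -5 and det C = 6, so the characteristic polynomial is λ² − (-5)λ + (6) with roots -3 and -2.
Eigenvectors give P = [[5, 2], [3, 1]] with P⁻¹ = [[-1, 2], [3, -5]], and C = P·diag(-3, -2)·P⁻¹.
Then C^4 = P·diag(81, 16)·P⁻¹ = [[405, 32], [243, 16]] · [[-1, 2], [3, -5]] = [[-309, 650], [-195, 406]].

[[-309, 650], [-195, 406]]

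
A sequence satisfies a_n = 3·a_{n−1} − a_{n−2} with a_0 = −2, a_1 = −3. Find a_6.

With companion matrix A = [[3, −1], [1, 0]], [a_n, a_{n−1}]ᵀ = A·[a_{n−1}, a_{n−2}]ᵀ, so [a_6, a_5]ᵀ = A⁵·[a_1, a_0]ᵀ.
A⁵ = [[144, −55], [55, −21]], giving [a_6, a_5]ᵀ = [[−322], [−123]].

−322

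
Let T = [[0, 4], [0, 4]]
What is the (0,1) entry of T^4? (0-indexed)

256

T^2 = [[0, 16], [0, 16]]
T^3 = [[0, 64], [0, 64]]
T^4 = [[0, 256], [0, 256]]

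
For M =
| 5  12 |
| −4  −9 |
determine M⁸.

tr M = −4 and det M = 3, so the characteristic polynomial is λ² − (−4)λ + (3) with roots −1 and −3.
Eigenvectors give P = [[−2, −3], [1, 2]] with P⁻¹ = [[−2, −3], [1, 2]], and M = P·diag(−1, −3)·P⁻¹.
Then M⁸ = P·diag(1, 6561)·P⁻¹ = [[−2, −19683], [1, 13122]] · [[−2, −3], [1, 2]] = [[−19679, −39360], [13120, 26241]].

[[−19679, −39360], [13120, 26241]]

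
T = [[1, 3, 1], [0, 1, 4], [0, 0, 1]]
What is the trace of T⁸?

3

T = I + N where N = [[0, 3, 1], [0, 0, 4], [0, 0, 0]] is strictly upper-triangular, so N³ = 0.
(I + N)⁸ = I + 8·N + 28·N² = [[1, 24, 344], [0, 1, 32], [0, 0, 1]].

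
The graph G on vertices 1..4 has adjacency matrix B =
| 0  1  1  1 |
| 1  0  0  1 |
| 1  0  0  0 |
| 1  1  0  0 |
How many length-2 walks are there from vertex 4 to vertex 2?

1

The number of length-2 walks from vertex 4 to vertex 2 is entry (4,2) of B^2, where B is the adjacency matrix.
B^2 = [[3, 1, 0, 1], [1, 2, 1, 1], [0, 1, 1, 1], [1, 1, 1, 2]]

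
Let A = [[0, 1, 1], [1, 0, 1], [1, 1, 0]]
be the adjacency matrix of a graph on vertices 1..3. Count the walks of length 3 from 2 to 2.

2

The number of length-3 walks from vertex 2 to vertex 2 is entry (2,2) of A³, where A is the adjacency matrix.
A² = [[2, 1, 1], [1, 2, 1], [1, 1, 2]]
A³ = [[2, 3, 3], [3, 2, 3], [3, 3, 2]]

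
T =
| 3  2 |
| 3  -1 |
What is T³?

T² = [[15, 4], [6, 7]]
T³ = [[57, 26], [39, 5]]

[[57, 26], [39, 5]]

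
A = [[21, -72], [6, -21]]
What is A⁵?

tr A = 0 and det A = -9, so the characteristic polynomial is λ² − (0)λ + (-9) with roots -3 and 3.
Eigenvectors give P = [[3, 4], [1, 1]] with P⁻¹ = [[-1, 4], [1, -3]], and A = P·diag(-3, 3)·P⁻¹.
Then A⁵ = P·diag(-243, 243)·P⁻¹ = [[-729, 972], [-243, 243]] · [[-1, 4], [1, -3]] = [[1701, -5832], [486, -1701]].

[[1701, -5832], [486, -1701]]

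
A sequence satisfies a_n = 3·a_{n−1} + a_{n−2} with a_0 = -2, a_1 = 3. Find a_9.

31056

With companion matrix M = [[3, 1], [1, 0]], [a_n, a_{n−1}]ᵀ = M·[a_{n−1}, a_{n−2}]ᵀ, so [a_9, a_8]ᵀ = M⁸·[a_1, a_0]ᵀ.
M⁸ = [[12970, 3927], [3927, 1189]], giving [a_9, a_8]ᵀ = [[31056], [9403]].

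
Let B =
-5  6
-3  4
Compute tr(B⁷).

-127

tr B = -1 and det B = -2, so the characteristic polynomial is λ² − (-1)λ + (-2) with roots -2 and 1.
Eigenvectors give P = [[2, -1], [1, -1]] with P⁻¹ = [[1, -1], [1, -2]], and B = P·diag(-2, 1)·P⁻¹.
Then B⁷ = P·diag(-128, 1)·P⁻¹ = [[-256, -1], [-128, -1]] · [[1, -1], [1, -2]] = [[-257, 258], [-129, 130]].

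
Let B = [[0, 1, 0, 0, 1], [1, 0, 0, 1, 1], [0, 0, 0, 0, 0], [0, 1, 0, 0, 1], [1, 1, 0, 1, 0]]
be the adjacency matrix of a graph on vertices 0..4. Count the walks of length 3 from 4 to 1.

5

The number of length-3 walks from vertex 4 to vertex 1 is entry (4,1) of B³, where B is the adjacency matrix.
B² = [[2, 1, 0, 2, 1], [1, 3, 0, 1, 2], [0, 0, 0, 0, 0], [2, 1, 0, 2, 1], [1, 2, 0, 1, 3]]
B³ = [[2, 5, 0, 2, 5], [5, 4, 0, 5, 5], [0, 0, 0, 0, 0], [2, 5, 0, 2, 5], [5, 5, 0, 5, 4]]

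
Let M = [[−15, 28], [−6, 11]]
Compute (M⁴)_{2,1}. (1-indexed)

tr M = −4 and det M = 3, so the characteristic polynomial is λ² − (−4)λ + (3) with roots −3 and −1.
Eigenvectors give P = [[7, 2], [3, 1]] with P⁻¹ = [[1, −2], [−3, 7]], and M = P·diag(−3, −1)·P⁻¹.
Then M⁴ = P·diag(81, 1)·P⁻¹ = [[567, 2], [243, 1]] · [[1, −2], [−3, 7]] = [[561, −1120], [240, −479]].

240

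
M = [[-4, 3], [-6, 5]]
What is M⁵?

tr M = 1 and det M = -2, so the characteristic polynomial is λ² − (1)λ + (-2) with roots -1 and 2.
Eigenvectors give P = [[1, -1], [1, -2]] with P⁻¹ = [[2, -1], [1, -1]], and M = P·diag(-1, 2)·P⁻¹.
Then M⁵ = P·diag(-1, 32)·P⁻¹ = [[-1, -32], [-1, -64]] · [[2, -1], [1, -1]] = [[-34, 33], [-66, 65]].

[[-34, 33], [-66, 65]]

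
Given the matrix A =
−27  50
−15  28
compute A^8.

tr A = 1 and det A = −6, so the characteristic polynomial is λ² − (1)λ + (−6) with roots −2 and 3.
Eigenvectors give P = [[2, −5], [1, −3]] with P⁻¹ = [[3, −5], [1, −2]], and A = P·diag(−2, 3)·P⁻¹.
Then A^8 = P·diag(256, 6561)·P⁻¹ = [[512, −32805], [256, −19683]] · [[3, −5], [1, −2]] = [[−31269, 63050], [−18915, 38086]].

[[−31269, 63050], [−18915, 38086]]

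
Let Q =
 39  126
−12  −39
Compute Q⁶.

[[729, 0], [0, 729]]

tr Q = 0 and det Q = −9, so the characteristic polynomial is λ² − (0)λ + (−9) with roots −3 and 3.
Eigenvectors give P = [[−3, −7], [1, 2]] with P⁻¹ = [[2, 7], [−1, −3]], and Q = P·diag(−3, 3)·P⁻¹.
Then Q⁶ = P·diag(729, 729)·P⁻¹ = [[−2187, −5103], [729, 1458]] · [[2, 7], [−1, −3]] = [[729, 0], [0, 729]].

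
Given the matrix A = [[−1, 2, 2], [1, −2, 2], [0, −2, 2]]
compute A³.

A² = [[3, −10, 6], [−3, 2, 2], [−2, 0, 0]]
A³ = [[−13, 14, −2], [5, −14, 2], [2, −4, −4]]

[[−13, 14, −2], [5, −14, 2], [2, −4, −4]]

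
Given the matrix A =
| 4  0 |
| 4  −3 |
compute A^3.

A^2 = [[16, 0], [4, 9]]
A^3 = [[64, 0], [52, −27]]

[[64, 0], [52, −27]]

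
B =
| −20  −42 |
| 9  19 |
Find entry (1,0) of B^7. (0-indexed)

tr B = −1 and det B = −2, so the characteristic polynomial is λ² − (−1)λ + (−2) with roots 1 and −2.
Eigenvectors give P = [[−2, 7], [1, −3]] with P⁻¹ = [[3, 7], [1, 2]], and B = P·diag(1, −2)·P⁻¹.
Then B^7 = P·diag(1, −128)·P⁻¹ = [[−2, −896], [1, 384]] · [[3, 7], [1, 2]] = [[−902, −1806], [387, 775]].

387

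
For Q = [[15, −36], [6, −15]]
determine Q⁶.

tr Q = 0 and det Q = −9, so the characteristic polynomial is λ² − (0)λ + (−9) with roots 3 and −3.
Eigenvectors give P = [[3, 2], [1, 1]] with P⁻¹ = [[1, −2], [−1, 3]], and Q = P·diag(3, −3)·P⁻¹.
Then Q⁶ = P·diag(729, 729)·P⁻¹ = [[2187, 1458], [729, 729]] · [[1, −2], [−1, 3]] = [[729, 0], [0, 729]].

[[729, 0], [0, 729]]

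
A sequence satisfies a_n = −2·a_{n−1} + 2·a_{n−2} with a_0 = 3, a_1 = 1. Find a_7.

−392

With companion matrix M = [[−2, 2], [1, 0]], [a_n, a_{n−1}]ᵀ = M·[a_{n−1}, a_{n−2}]ᵀ, so [a_7, a_6]ᵀ = M^6·[a_1, a_0]ᵀ.
M^6 = [[328, −240], [−120, 88]], giving [a_7, a_6]ᵀ = [[−392], [144]].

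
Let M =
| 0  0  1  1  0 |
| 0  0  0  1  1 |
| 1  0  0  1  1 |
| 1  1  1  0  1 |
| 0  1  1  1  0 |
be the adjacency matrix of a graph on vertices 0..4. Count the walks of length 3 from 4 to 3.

The number of length-3 walks from vertex 4 to vertex 3 is entry (4,3) of M³, where M is the adjacency matrix.
M² = [[2, 1, 1, 1, 2], [1, 2, 2, 1, 1], [1, 2, 3, 2, 1], [1, 1, 2, 4, 2], [2, 1, 1, 2, 3]]
M³ = [[2, 3, 5, 6, 3], [3, 2, 3, 6, 5], [5, 3, 4, 7, 7], [6, 6, 7, 6, 7], [3, 5, 7, 7, 4]]

7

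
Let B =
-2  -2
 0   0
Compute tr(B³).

-8

B² = [[4, 4], [0, 0]]
B³ = [[-8, -8], [0, 0]]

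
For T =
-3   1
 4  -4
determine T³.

T² = [[13, -7], [-28, 20]]
T³ = [[-67, 41], [164, -108]]

[[-67, 41], [164, -108]]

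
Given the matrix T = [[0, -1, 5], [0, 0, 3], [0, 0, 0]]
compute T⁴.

[[0, 0, 0], [0, 0, 0], [0, 0, 0]]

T is strictly triangular, hence nilpotent: T³ = 0, so T⁴ = 0.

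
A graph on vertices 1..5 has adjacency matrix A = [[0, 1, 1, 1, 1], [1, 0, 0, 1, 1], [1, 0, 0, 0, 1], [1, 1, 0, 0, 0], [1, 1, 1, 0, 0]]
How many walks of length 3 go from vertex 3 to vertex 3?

2

The number of length-3 walks from vertex 3 to vertex 3 is entry (3,3) of A^3, where A is the adjacency matrix.
A^2 = [[4, 2, 1, 1, 2], [2, 3, 2, 1, 1], [1, 2, 2, 1, 1], [1, 1, 1, 2, 2], [2, 1, 1, 2, 3]]
A^3 = [[6, 7, 6, 6, 7], [7, 4, 3, 5, 7], [6, 3, 2, 3, 5], [6, 5, 3, 2, 3], [7, 7, 5, 3, 4]]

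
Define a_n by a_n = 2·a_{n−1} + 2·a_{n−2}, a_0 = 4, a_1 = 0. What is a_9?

With companion matrix B = [[2, 2], [1, 0]], [a_n, a_{n−1}]ᵀ = B·[a_{n−1}, a_{n−2}]ᵀ, so [a_9, a_8]ᵀ = B⁸·[a_1, a_0]ᵀ.
B⁸ = [[2448, 1792], [896, 656]], giving [a_9, a_8]ᵀ = [[7168], [2624]].

7168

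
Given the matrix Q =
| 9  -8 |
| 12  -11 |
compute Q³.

[[57, -56], [84, -83]]

tr Q = -2 and det Q = -3, so the characteristic polynomial is λ² − (-2)λ + (-3) with roots -3 and 1.
Eigenvectors give P = [[2, 1], [3, 1]] with P⁻¹ = [[-1, 1], [3, -2]], and Q = P·diag(-3, 1)·P⁻¹.
Then Q³ = P·diag(-27, 1)·P⁻¹ = [[-54, 1], [-81, 1]] · [[-1, 1], [3, -2]] = [[57, -56], [84, -83]].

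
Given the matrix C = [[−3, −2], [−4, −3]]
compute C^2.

[[17, 12], [24, 17]]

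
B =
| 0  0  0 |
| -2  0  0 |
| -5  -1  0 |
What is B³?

[[0, 0, 0], [0, 0, 0], [0, 0, 0]]

B is strictly triangular, hence nilpotent: B³ = 0, so B³ = 0.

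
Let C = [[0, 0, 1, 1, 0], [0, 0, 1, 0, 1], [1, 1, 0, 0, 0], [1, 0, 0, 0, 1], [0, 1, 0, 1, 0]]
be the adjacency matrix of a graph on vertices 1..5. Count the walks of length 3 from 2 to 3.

3

The number of length-3 walks from vertex 2 to vertex 3 is entry (2,3) of C^3, where C is the adjacency matrix.
C^2 = [[2, 1, 0, 0, 1], [1, 2, 0, 1, 0], [0, 0, 2, 1, 1], [0, 1, 1, 2, 0], [1, 0, 1, 0, 2]]
C^3 = [[0, 1, 3, 3, 1], [1, 0, 3, 1, 3], [3, 3, 0, 1, 1], [3, 1, 1, 0, 3], [1, 3, 1, 3, 0]]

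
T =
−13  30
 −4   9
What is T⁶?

tr T = −4 and det T = 3, so the characteristic polynomial is λ² − (−4)λ + (3) with roots −1 and −3.
Eigenvectors give P = [[−5, 3], [−2, 1]] with P⁻¹ = [[1, −3], [2, −5]], and T = P·diag(−1, −3)·P⁻¹.
Then T⁶ = P·diag(1, 729)·P⁻¹ = [[−5, 2187], [−2, 729]] · [[1, −3], [2, −5]] = [[4369, −10920], [1456, −3639]].

[[4369, −10920], [1456, −3639]]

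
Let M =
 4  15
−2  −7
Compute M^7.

[[634, 1905], [−254, −763]]

tr M = −3 and det M = 2, so the characteristic polynomial is λ² − (−3)λ + (2) with roots −2 and −1.
Eigenvectors give P = [[−5, 3], [2, −1]] with P⁻¹ = [[1, 3], [2, 5]], and M = P·diag(−2, −1)·P⁻¹.
Then M^7 = P·diag(−128, −1)·P⁻¹ = [[640, −3], [−256, 1]] · [[1, 3], [2, 5]] = [[634, 1905], [−254, −763]].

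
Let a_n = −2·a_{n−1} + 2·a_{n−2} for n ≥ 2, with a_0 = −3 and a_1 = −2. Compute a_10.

−1312

With companion matrix C = [[−2, 2], [1, 0]], [a_n, a_{n−1}]ᵀ = C·[a_{n−1}, a_{n−2}]ᵀ, so [a_10, a_9]ᵀ = C^9·[a_1, a_0]ᵀ.
C^9 = [[−6688, 4896], [2448, −1792]], giving [a_10, a_9]ᵀ = [[−1312], [480]].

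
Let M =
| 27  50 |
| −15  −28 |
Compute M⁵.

[[1407, 2750], [−825, −1618]]

tr M = −1 and det M = −6, so the characteristic polynomial is λ² − (−1)λ + (−6) with roots −3 and 2.
Eigenvectors give P = [[5, −2], [−3, 1]] with P⁻¹ = [[−1, −2], [−3, −5]], and M = P·diag(−3, 2)·P⁻¹.
Then M⁵ = P·diag(−243, 32)·P⁻¹ = [[−1215, −64], [729, 32]] · [[−1, −2], [−3, −5]] = [[1407, 2750], [−825, −1618]].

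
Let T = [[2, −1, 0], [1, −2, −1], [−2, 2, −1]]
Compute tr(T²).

3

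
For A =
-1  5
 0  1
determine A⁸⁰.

[[1, 0], [0, 1]]

A² = I (check: tr A = 0 and det A = -1), so A⁸⁰ = I since 80 is even.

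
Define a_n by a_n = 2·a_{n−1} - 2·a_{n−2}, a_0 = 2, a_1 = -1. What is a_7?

With companion matrix M = [[2, -2], [1, 0]], [a_n, a_{n−1}]ᵀ = M·[a_{n−1}, a_{n−2}]ᵀ, so [a_7, a_6]ᵀ = M⁶·[a_1, a_0]ᵀ.
M⁶ = [[-8, 16], [-8, 8]], giving [a_7, a_6]ᵀ = [[40], [24]].

40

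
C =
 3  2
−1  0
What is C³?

[[15, 14], [−7, −6]]

tr C = 3 and det C = 2, so the characteristic polynomial is λ² − (3)λ + (2) with roots 1 and 2.
Eigenvectors give P = [[−1, −2], [1, 1]] with P⁻¹ = [[1, 2], [−1, −1]], and C = P·diag(1, 2)·P⁻¹.
Then C³ = P·diag(1, 8)·P⁻¹ = [[−1, −16], [1, 8]] · [[1, 2], [−1, −1]] = [[15, 14], [−7, −6]].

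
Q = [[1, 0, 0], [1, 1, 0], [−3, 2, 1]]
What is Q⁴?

[[1, 0, 0], [4, 1, 0], [0, 8, 1]]

Q = I + N where N = [[0, 0, 0], [1, 0, 0], [−3, 2, 0]] is strictly lower-triangular, so N³ = 0.
(I + N)⁴ = I + 4·N + 6·N² = [[1, 0, 0], [4, 1, 0], [0, 8, 1]].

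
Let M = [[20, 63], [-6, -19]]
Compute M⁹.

tr M = 1 and det M = -2, so the characteristic polynomial is λ² − (1)λ + (-2) with roots -1 and 2.
Eigenvectors give P = [[-3, 7], [1, -2]] with P⁻¹ = [[2, 7], [1, 3]], and M = P·diag(-1, 2)·P⁻¹.
Then M⁹ = P·diag(-1, 512)·P⁻¹ = [[3, 3584], [-1, -1024]] · [[2, 7], [1, 3]] = [[3590, 10773], [-1026, -3079]].

[[3590, 10773], [-1026, -3079]]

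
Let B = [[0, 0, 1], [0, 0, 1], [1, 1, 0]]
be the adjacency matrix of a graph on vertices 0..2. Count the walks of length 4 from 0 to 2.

The number of length-4 walks from vertex 0 to vertex 2 is entry (0,2) of B⁴, where B is the adjacency matrix.
B² = [[1, 1, 0], [1, 1, 0], [0, 0, 2]]
B³ = [[0, 0, 2], [0, 0, 2], [2, 2, 0]]
B⁴ = [[2, 2, 0], [2, 2, 0], [0, 0, 4]]

0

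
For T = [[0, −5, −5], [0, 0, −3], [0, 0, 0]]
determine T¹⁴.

[[0, 0, 0], [0, 0, 0], [0, 0, 0]]

T is strictly triangular, hence nilpotent: T³ = 0, so T¹⁴ = 0.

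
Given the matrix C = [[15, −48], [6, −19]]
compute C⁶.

tr C = −4 and det C = 3, so the characteristic polynomial is λ² − (−4)λ + (3) with roots −1 and −3.
Eigenvectors give P = [[3, −8], [1, −3]] with P⁻¹ = [[3, −8], [1, −3]], and C = P·diag(−1, −3)·P⁻¹.
Then C⁶ = P·diag(1, 729)·P⁻¹ = [[3, −5832], [1, −2187]] · [[3, −8], [1, −3]] = [[−5823, 17472], [−2184, 6553]].

[[−5823, 17472], [−2184, 6553]]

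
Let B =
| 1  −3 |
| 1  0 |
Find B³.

[[−5, 6], [−2, −3]]

B² = [[−2, −3], [1, −3]]
B³ = [[−5, 6], [−2, −3]]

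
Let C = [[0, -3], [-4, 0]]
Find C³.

[[0, -36], [-48, 0]]

C² = [[12, 0], [0, 12]]
C³ = [[0, -36], [-48, 0]]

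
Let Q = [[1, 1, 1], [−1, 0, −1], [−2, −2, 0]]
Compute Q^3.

[[−1, −2, −1], [2, 3, 0], [2, 0, 2]]

Q^2 = [[−2, −1, 0], [1, 1, −1], [0, −2, 0]]
Q^3 = [[−1, −2, −1], [2, 3, 0], [2, 0, 2]]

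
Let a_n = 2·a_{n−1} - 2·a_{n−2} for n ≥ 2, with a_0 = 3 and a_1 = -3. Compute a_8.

With companion matrix Q = [[2, -2], [1, 0]], [a_n, a_{n−1}]ᵀ = Q·[a_{n−1}, a_{n−2}]ᵀ, so [a_8, a_7]ᵀ = Q⁷·[a_1, a_0]ᵀ.
Q⁷ = [[0, 16], [-8, 16]], giving [a_8, a_7]ᵀ = [[48], [72]].

48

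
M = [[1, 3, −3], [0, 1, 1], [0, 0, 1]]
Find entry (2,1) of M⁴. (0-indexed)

M = I + N where N = [[0, 3, −3], [0, 0, 1], [0, 0, 0]] is strictly upper-triangular, so N³ = 0.
(I + N)⁴ = I + 4·N + 6·N² = [[1, 12, 6], [0, 1, 4], [0, 0, 1]].

0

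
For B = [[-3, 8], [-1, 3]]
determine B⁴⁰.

[[1, 0], [0, 1]]

B² = I (check: tr B = 0 and det B = -1), so B⁴⁰ = I since 40 is even.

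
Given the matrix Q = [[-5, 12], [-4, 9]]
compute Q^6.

tr Q = 4 and det Q = 3, so the characteristic polynomial is λ² − (4)λ + (3) with roots 1 and 3.
Eigenvectors give P = [[2, -3], [1, -2]] with P⁻¹ = [[2, -3], [1, -2]], and Q = P·diag(1, 3)·P⁻¹.
Then Q^6 = P·diag(1, 729)·P⁻¹ = [[2, -2187], [1, -1458]] · [[2, -3], [1, -2]] = [[-2183, 4368], [-1456, 2913]].

[[-2183, 4368], [-1456, 2913]]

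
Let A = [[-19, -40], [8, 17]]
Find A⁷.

[[-10939, -21880], [4376, 8753]]

tr A = -2 and det A = -3, so the characteristic polynomial is λ² − (-2)λ + (-3) with roots 1 and -3.
Eigenvectors give P = [[-2, 5], [1, -2]] with P⁻¹ = [[2, 5], [1, 2]], and A = P·diag(1, -3)·P⁻¹.
Then A⁷ = P·diag(1, -2187)·P⁻¹ = [[-2, -10935], [1, 4374]] · [[2, 5], [1, 2]] = [[-10939, -21880], [4376, 8753]].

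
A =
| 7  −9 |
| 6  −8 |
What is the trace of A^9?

tr A = −1 and det A = −2, so the characteristic polynomial is λ² − (−1)λ + (−2) with roots 1 and −2.
Eigenvectors give P = [[−3, 1], [−2, 1]] with P⁻¹ = [[−1, 1], [−2, 3]], and A = P·diag(1, −2)·P⁻¹.
Then A^9 = P·diag(1, −512)·P⁻¹ = [[−3, −512], [−2, −512]] · [[−1, 1], [−2, 3]] = [[1027, −1539], [1026, −1538]].

−511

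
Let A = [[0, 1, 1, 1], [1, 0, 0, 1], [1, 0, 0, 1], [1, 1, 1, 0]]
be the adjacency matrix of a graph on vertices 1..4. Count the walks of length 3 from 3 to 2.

2

The number of length-3 walks from vertex 3 to vertex 2 is entry (3,2) of A³, where A is the adjacency matrix.
A² = [[3, 1, 1, 2], [1, 2, 2, 1], [1, 2, 2, 1], [2, 1, 1, 3]]
A³ = [[4, 5, 5, 5], [5, 2, 2, 5], [5, 2, 2, 5], [5, 5, 5, 4]]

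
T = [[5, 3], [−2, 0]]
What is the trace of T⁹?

tr T = 5 and det T = 6, so the characteristic polynomial is λ² − (5)λ + (6) with roots 3 and 2.
Eigenvectors give P = [[3, −1], [−2, 1]] with P⁻¹ = [[1, 1], [2, 3]], and T = P·diag(3, 2)·P⁻¹.
Then T⁹ = P·diag(19683, 512)·P⁻¹ = [[59049, −512], [−39366, 512]] · [[1, 1], [2, 3]] = [[58025, 57513], [−38342, −37830]].

20195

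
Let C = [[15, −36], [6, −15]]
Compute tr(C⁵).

tr C = 0 and det C = −9, so the characteristic polynomial is λ² − (0)λ + (−9) with roots −3 and 3.
Eigenvectors give P = [[−2, 3], [−1, 1]] with P⁻¹ = [[1, −3], [1, −2]], and C = P·diag(−3, 3)·P⁻¹.
Then C⁵ = P·diag(−243, 243)·P⁻¹ = [[486, 729], [243, 243]] · [[1, −3], [1, −2]] = [[1215, −2916], [486, −1215]].

0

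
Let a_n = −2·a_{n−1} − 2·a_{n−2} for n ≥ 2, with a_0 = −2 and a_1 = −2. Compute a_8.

−32

With companion matrix M = [[−2, −2], [1, 0]], [a_n, a_{n−1}]ᵀ = M·[a_{n−1}, a_{n−2}]ᵀ, so [a_8, a_7]ᵀ = M^7·[a_1, a_0]ᵀ.
M^7 = [[0, 16], [−8, −16]], giving [a_8, a_7]ᵀ = [[−32], [48]].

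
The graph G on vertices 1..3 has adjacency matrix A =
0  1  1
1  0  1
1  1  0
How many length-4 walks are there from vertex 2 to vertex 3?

5

The number of length-4 walks from vertex 2 to vertex 3 is entry (2,3) of A⁴, where A is the adjacency matrix.
A² = [[2, 1, 1], [1, 2, 1], [1, 1, 2]]
A³ = [[2, 3, 3], [3, 2, 3], [3, 3, 2]]
A⁴ = [[6, 5, 5], [5, 6, 5], [5, 5, 6]]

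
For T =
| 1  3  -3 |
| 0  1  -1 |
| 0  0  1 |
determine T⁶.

[[1, 18, -63], [0, 1, -6], [0, 0, 1]]

T = I + N where N = [[0, 3, -3], [0, 0, -1], [0, 0, 0]] is strictly upper-triangular, so N³ = 0.
(I + N)⁶ = I + 6·N + 15·N² = [[1, 18, -63], [0, 1, -6], [0, 0, 1]].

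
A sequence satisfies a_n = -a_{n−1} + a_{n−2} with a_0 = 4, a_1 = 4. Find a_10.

-84

With companion matrix Q = [[-1, 1], [1, 0]], [a_n, a_{n−1}]ᵀ = Q·[a_{n−1}, a_{n−2}]ᵀ, so [a_10, a_9]ᵀ = Q^9·[a_1, a_0]ᵀ.
Q^9 = [[-55, 34], [34, -21]], giving [a_10, a_9]ᵀ = [[-84], [52]].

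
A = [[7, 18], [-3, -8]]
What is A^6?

tr A = -1 and det A = -2, so the characteristic polynomial is λ² − (-1)λ + (-2) with roots -2 and 1.
Eigenvectors give P = [[-2, -3], [1, 1]] with P⁻¹ = [[1, 3], [-1, -2]], and A = P·diag(-2, 1)·P⁻¹.
Then A^6 = P·diag(64, 1)·P⁻¹ = [[-128, -3], [64, 1]] · [[1, 3], [-1, -2]] = [[-125, -378], [63, 190]].

[[-125, -378], [63, 190]]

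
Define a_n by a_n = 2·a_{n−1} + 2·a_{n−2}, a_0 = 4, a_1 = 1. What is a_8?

With companion matrix B = [[2, 2], [1, 0]], [a_n, a_{n−1}]ᵀ = B·[a_{n−1}, a_{n−2}]ᵀ, so [a_8, a_7]ᵀ = B⁷·[a_1, a_0]ᵀ.
B⁷ = [[896, 656], [328, 240]], giving [a_8, a_7]ᵀ = [[3520], [1288]].

3520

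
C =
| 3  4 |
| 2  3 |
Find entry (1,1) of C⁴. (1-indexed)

C² = [[17, 24], [12, 17]]
C³ = [[99, 140], [70, 99]]
C⁴ = [[577, 816], [408, 577]]

577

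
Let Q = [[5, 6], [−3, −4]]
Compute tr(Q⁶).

tr Q = 1 and det Q = −2, so the characteristic polynomial is λ² − (1)λ + (−2) with roots 2 and −1.
Eigenvectors give P = [[2, −1], [−1, 1]] with P⁻¹ = [[1, 1], [1, 2]], and Q = P·diag(2, −1)·P⁻¹.
Then Q⁶ = P·diag(64, 1)·P⁻¹ = [[128, −1], [−64, 1]] · [[1, 1], [1, 2]] = [[127, 126], [−63, −62]].

65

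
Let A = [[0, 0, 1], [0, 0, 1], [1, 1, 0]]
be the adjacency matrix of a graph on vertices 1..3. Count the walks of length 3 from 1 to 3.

2

The number of length-3 walks from vertex 1 to vertex 3 is entry (1,3) of A³, where A is the adjacency matrix.
A² = [[1, 1, 0], [1, 1, 0], [0, 0, 2]]
A³ = [[0, 0, 2], [0, 0, 2], [2, 2, 0]]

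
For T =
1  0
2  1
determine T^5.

[[1, 0], [10, 1]]

T = I + N where N = [[0, 0], [2, 0]] is strictly lower-triangular, so N^2 = 0.
(I + N)^5 = I + 5·N = [[1, 0], [10, 1]].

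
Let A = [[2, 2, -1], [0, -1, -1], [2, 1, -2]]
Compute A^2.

[[2, 1, -2], [-2, 0, 3], [0, 1, 1]]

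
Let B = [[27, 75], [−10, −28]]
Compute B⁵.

[[1407, 4125], [−550, −1618]]

tr B = −1 and det B = −6, so the characteristic polynomial is λ² − (−1)λ + (−6) with roots −3 and 2.
Eigenvectors give P = [[−5, −3], [2, 1]] with P⁻¹ = [[1, 3], [−2, −5]], and B = P·diag(−3, 2)·P⁻¹.
Then B⁵ = P·diag(−243, 32)·P⁻¹ = [[1215, −96], [−486, 32]] · [[1, 3], [−2, −5]] = [[1407, 4125], [−550, −1618]].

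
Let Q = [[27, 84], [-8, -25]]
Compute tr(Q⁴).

82

tr Q = 2 and det Q = -3, so the characteristic polynomial is λ² − (2)λ + (-3) with roots 3 and -1.
Eigenvectors give P = [[7, -3], [-2, 1]] with P⁻¹ = [[1, 3], [2, 7]], and Q = P·diag(3, -1)·P⁻¹.
Then Q⁴ = P·diag(81, 1)·P⁻¹ = [[567, -3], [-162, 1]] · [[1, 3], [2, 7]] = [[561, 1680], [-160, -479]].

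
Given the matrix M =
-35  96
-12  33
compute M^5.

[[-2195, 5856], [-732, 1953]]

tr M = -2 and det M = -3, so the characteristic polynomial is λ² − (-2)λ + (-3) with roots -3 and 1.
Eigenvectors give P = [[3, -8], [1, -3]] with P⁻¹ = [[3, -8], [1, -3]], and M = P·diag(-3, 1)·P⁻¹.
Then M^5 = P·diag(-243, 1)·P⁻¹ = [[-729, -8], [-243, -3]] · [[3, -8], [1, -3]] = [[-2195, 5856], [-732, 1953]].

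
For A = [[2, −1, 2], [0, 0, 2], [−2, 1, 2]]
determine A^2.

[[0, 0, 6], [−4, 2, 4], [−8, 4, 2]]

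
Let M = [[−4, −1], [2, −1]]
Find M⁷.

tr M = −5 and det M = 6, so the characteristic polynomial is λ² − (−5)λ + (6) with roots −3 and −2.
Eigenvectors give P = [[−1, −1], [1, 2]] with P⁻¹ = [[−2, −1], [1, 1]], and M = P·diag(−3, −2)·P⁻¹.
Then M⁷ = P·diag(−2187, −128)·P⁻¹ = [[2187, 128], [−2187, −256]] · [[−2, −1], [1, 1]] = [[−4246, −2059], [4118, 1931]].

[[−4246, −2059], [4118, 1931]]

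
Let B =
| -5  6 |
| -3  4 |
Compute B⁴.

tr B = -1 and det B = -2, so the characteristic polynomial is λ² − (-1)λ + (-2) with roots 1 and -2.
Eigenvectors give P = [[1, 2], [1, 1]] with P⁻¹ = [[-1, 2], [1, -1]], and B = P·diag(1, -2)·P⁻¹.
Then B⁴ = P·diag(1, 16)·P⁻¹ = [[1, 32], [1, 16]] · [[-1, 2], [1, -1]] = [[31, -30], [15, -14]].

[[31, -30], [15, -14]]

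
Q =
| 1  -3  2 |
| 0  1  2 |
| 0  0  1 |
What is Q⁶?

[[1, -18, -78], [0, 1, 12], [0, 0, 1]]

Q = I + N where N = [[0, -3, 2], [0, 0, 2], [0, 0, 0]] is strictly upper-triangular, so N³ = 0.
(I + N)⁶ = I + 6·N + 15·N² = [[1, -18, -78], [0, 1, 12], [0, 0, 1]].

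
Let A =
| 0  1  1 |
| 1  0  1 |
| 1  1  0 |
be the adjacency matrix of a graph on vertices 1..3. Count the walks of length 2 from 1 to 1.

2

The number of length-2 walks from vertex 1 to vertex 1 is entry (1,1) of A², where A is the adjacency matrix.
A² = [[2, 1, 1], [1, 2, 1], [1, 1, 2]]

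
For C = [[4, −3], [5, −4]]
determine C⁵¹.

C² = I (check: tr C = 0 and det C = −1), so C⁵¹ = C since 51 is odd.

[[4, −3], [5, −4]]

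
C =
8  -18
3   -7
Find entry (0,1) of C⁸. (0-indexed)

tr C = 1 and det C = -2, so the characteristic polynomial is λ² − (1)λ + (-2) with roots -1 and 2.
Eigenvectors give P = [[-2, 3], [-1, 1]] with P⁻¹ = [[1, -3], [1, -2]], and C = P·diag(-1, 2)·P⁻¹.
Then C⁸ = P·diag(1, 256)·P⁻¹ = [[-2, 768], [-1, 256]] · [[1, -3], [1, -2]] = [[766, -1530], [255, -509]].

-1530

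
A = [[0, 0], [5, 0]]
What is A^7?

A is strictly triangular, hence nilpotent: A^2 = 0, so A^7 = 0.

[[0, 0], [0, 0]]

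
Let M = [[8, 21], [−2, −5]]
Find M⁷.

tr M = 3 and det M = 2, so the characteristic polynomial is λ² − (3)λ + (2) with roots 2 and 1.
Eigenvectors give P = [[7, −3], [−2, 1]] with P⁻¹ = [[1, 3], [2, 7]], and M = P·diag(2, 1)·P⁻¹.
Then M⁷ = P·diag(128, 1)·P⁻¹ = [[896, −3], [−256, 1]] · [[1, 3], [2, 7]] = [[890, 2667], [−254, −761]].

[[890, 2667], [−254, −761]]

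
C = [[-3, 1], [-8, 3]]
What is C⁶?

[[1, 0], [0, 1]]

C² = I (check: tr C = 0 and det C = -1), so C⁶ = I since 6 is even.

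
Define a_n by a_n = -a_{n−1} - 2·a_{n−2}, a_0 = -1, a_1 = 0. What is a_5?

6

With companion matrix M = [[-1, -2], [1, 0]], [a_n, a_{n−1}]ᵀ = M·[a_{n−1}, a_{n−2}]ᵀ, so [a_5, a_4]ᵀ = M⁴·[a_1, a_0]ᵀ.
M⁴ = [[-1, -6], [3, 2]], giving [a_5, a_4]ᵀ = [[6], [-2]].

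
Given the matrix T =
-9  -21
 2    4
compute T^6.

tr T = -5 and det T = 6, so the characteristic polynomial is λ² − (-5)λ + (6) with roots -2 and -3.
Eigenvectors give P = [[-3, 7], [1, -2]] with P⁻¹ = [[2, 7], [1, 3]], and T = P·diag(-2, -3)·P⁻¹.
Then T^6 = P·diag(64, 729)·P⁻¹ = [[-192, 5103], [64, -1458]] · [[2, 7], [1, 3]] = [[4719, 13965], [-1330, -3926]].

[[4719, 13965], [-1330, -3926]]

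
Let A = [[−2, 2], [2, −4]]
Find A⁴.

A² = [[8, −12], [−12, 20]]
A³ = [[−40, 64], [64, −104]]
A⁴ = [[208, −336], [−336, 544]]

[[208, −336], [−336, 544]]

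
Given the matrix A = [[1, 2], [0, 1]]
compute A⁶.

[[1, 12], [0, 1]]

A = I + N where N = [[0, 2], [0, 0]] is strictly upper-triangular, so N² = 0.
(I + N)⁶ = I + 6·N = [[1, 12], [0, 1]].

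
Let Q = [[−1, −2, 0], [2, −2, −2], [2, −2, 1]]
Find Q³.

Q² = [[−3, 6, 4], [−10, 4, 2], [−4, −2, 5]]
Q³ = [[23, −14, −8], [22, 8, −6], [10, 2, 9]]

[[23, −14, −8], [22, 8, −6], [10, 2, 9]]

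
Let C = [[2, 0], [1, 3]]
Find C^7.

tr C = 5 and det C = 6, so the characteristic polynomial is λ² − (5)λ + (6) with roots 2 and 3.
Eigenvectors give P = [[1, 0], [-1, -1]] with P⁻¹ = [[1, 0], [-1, -1]], and C = P·diag(2, 3)·P⁻¹.
Then C^7 = P·diag(128, 2187)·P⁻¹ = [[128, 0], [-128, -2187]] · [[1, 0], [-1, -1]] = [[128, 0], [2059, 2187]].

[[128, 0], [2059, 2187]]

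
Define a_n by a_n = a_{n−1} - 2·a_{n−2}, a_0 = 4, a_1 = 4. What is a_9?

With companion matrix M = [[1, -2], [1, 0]], [a_n, a_{n−1}]ᵀ = M·[a_{n−1}, a_{n−2}]ᵀ, so [a_9, a_8]ᵀ = M⁸·[a_1, a_0]ᵀ.
M⁸ = [[-17, 6], [-3, -14]], giving [a_9, a_8]ᵀ = [[-44], [-68]].

-44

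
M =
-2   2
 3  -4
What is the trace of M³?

-180

M² = [[10, -12], [-18, 22]]
M³ = [[-56, 68], [102, -124]]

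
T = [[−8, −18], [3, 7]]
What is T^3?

tr T = −1 and det T = −2, so the characteristic polynomial is λ² − (−1)λ + (−2) with roots 1 and −2.
Eigenvectors give P = [[−2, 3], [1, −1]] with P⁻¹ = [[1, 3], [1, 2]], and T = P·diag(1, −2)·P⁻¹.
Then T^3 = P·diag(1, −8)·P⁻¹ = [[−2, −24], [1, 8]] · [[1, 3], [1, 2]] = [[−26, −54], [9, 19]].

[[−26, −54], [9, 19]]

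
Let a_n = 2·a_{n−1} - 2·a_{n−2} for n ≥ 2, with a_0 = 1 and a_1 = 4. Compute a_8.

With companion matrix A = [[2, -2], [1, 0]], [a_n, a_{n−1}]ᵀ = A·[a_{n−1}, a_{n−2}]ᵀ, so [a_8, a_7]ᵀ = A⁷·[a_1, a_0]ᵀ.
A⁷ = [[0, 16], [-8, 16]], giving [a_8, a_7]ᵀ = [[16], [-16]].

16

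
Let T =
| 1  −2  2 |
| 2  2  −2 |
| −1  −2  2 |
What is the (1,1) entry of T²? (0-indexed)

4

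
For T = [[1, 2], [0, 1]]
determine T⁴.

T = I + N where N = [[0, 2], [0, 0]] is strictly upper-triangular, so N² = 0.
(I + N)⁴ = I + 4·N = [[1, 8], [0, 1]].

[[1, 8], [0, 1]]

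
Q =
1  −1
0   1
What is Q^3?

Q = I + N where N = [[0, −1], [0, 0]] is strictly upper-triangular, so N^2 = 0.
(I + N)^3 = I + 3·N = [[1, −3], [0, 1]].

[[1, −3], [0, 1]]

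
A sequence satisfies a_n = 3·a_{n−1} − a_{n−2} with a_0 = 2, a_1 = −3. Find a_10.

With companion matrix Q = [[3, −1], [1, 0]], [a_n, a_{n−1}]ᵀ = Q·[a_{n−1}, a_{n−2}]ᵀ, so [a_10, a_9]ᵀ = Q⁹·[a_1, a_0]ᵀ.
Q⁹ = [[6765, −2584], [2584, −987]], giving [a_10, a_9]ᵀ = [[−25463], [−9726]].

−25463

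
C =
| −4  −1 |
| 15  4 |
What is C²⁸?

C² = I (check: tr C = 0 and det C = −1), so C²⁸ = I since 28 is even.

[[1, 0], [0, 1]]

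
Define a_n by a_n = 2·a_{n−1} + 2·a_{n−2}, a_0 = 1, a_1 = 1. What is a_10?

With companion matrix B = [[2, 2], [1, 0]], [a_n, a_{n−1}]ᵀ = B·[a_{n−1}, a_{n−2}]ᵀ, so [a_10, a_9]ᵀ = B⁹·[a_1, a_0]ᵀ.
B⁹ = [[6688, 4896], [2448, 1792]], giving [a_10, a_9]ᵀ = [[11584], [4240]].

11584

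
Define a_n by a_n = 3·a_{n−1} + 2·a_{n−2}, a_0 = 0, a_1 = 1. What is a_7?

With companion matrix T = [[3, 2], [1, 0]], [a_n, a_{n−1}]ᵀ = T·[a_{n−1}, a_{n−2}]ᵀ, so [a_7, a_6]ᵀ = T^6·[a_1, a_0]ᵀ.
T^6 = [[1763, 990], [495, 278]], giving [a_7, a_6]ᵀ = [[1763], [495]].

1763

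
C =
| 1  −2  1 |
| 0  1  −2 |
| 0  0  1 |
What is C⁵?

C = I + N where N = [[0, −2, 1], [0, 0, −2], [0, 0, 0]] is strictly upper-triangular, so N³ = 0.
(I + N)⁵ = I + 5·N + 10·N² = [[1, −10, 45], [0, 1, −10], [0, 0, 1]].

[[1, −10, 45], [0, 1, −10], [0, 0, 1]]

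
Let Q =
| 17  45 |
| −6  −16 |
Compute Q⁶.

tr Q = 1 and det Q = −2, so the characteristic polynomial is λ² − (1)λ + (−2) with roots 2 and −1.
Eigenvectors give P = [[−3, −5], [1, 2]] with P⁻¹ = [[−2, −5], [1, 3]], and Q = P·diag(2, −1)·P⁻¹.
Then Q⁶ = P·diag(64, 1)·P⁻¹ = [[−192, −5], [64, 2]] · [[−2, −5], [1, 3]] = [[379, 945], [−126, −314]].

[[379, 945], [−126, −314]]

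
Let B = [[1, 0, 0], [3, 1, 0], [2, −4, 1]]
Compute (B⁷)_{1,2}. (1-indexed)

0

B = I + N where N = [[0, 0, 0], [3, 0, 0], [2, −4, 0]] is strictly lower-triangular, so N³ = 0.
(I + N)⁷ = I + 7·N + 21·N² = [[1, 0, 0], [21, 1, 0], [−238, −28, 1]].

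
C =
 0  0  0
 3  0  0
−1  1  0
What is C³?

C is strictly triangular, hence nilpotent: C³ = 0, so C³ = 0.

[[0, 0, 0], [0, 0, 0], [0, 0, 0]]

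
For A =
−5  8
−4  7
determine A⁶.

[[−727, 1456], [−728, 1457]]

tr A = 2 and det A = −3, so the characteristic polynomial is λ² − (2)λ + (−3) with roots −1 and 3.
Eigenvectors give P = [[2, −1], [1, −1]] with P⁻¹ = [[1, −1], [1, −2]], and A = P·diag(−1, 3)·P⁻¹.
Then A⁶ = P·diag(1, 729)·P⁻¹ = [[2, −729], [1, −729]] · [[1, −1], [1, −2]] = [[−727, 1456], [−728, 1457]].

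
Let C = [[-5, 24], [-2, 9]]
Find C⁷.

tr C = 4 and det C = 3, so the characteristic polynomial is λ² − (4)λ + (3) with roots 1 and 3.
Eigenvectors give P = [[4, 3], [1, 1]] with P⁻¹ = [[1, -3], [-1, 4]], and C = P·diag(1, 3)·P⁻¹.
Then C⁷ = P·diag(1, 2187)·P⁻¹ = [[4, 6561], [1, 2187]] · [[1, -3], [-1, 4]] = [[-6557, 26232], [-2186, 8745]].

[[-6557, 26232], [-2186, 8745]]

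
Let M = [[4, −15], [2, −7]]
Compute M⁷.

[[634, −1905], [254, −763]]

tr M = −3 and det M = 2, so the characteristic polynomial is λ² − (−3)λ + (2) with roots −1 and −2.
Eigenvectors give P = [[3, −5], [1, −2]] with P⁻¹ = [[2, −5], [1, −3]], and M = P·diag(−1, −2)·P⁻¹.
Then M⁷ = P·diag(−1, −128)·P⁻¹ = [[−3, 640], [−1, 256]] · [[2, −5], [1, −3]] = [[634, −1905], [254, −763]].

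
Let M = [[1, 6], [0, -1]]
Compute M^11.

M² = I (check: tr M = 0 and det M = -1), so M^11 = M since 11 is odd.

[[1, 6], [0, -1]]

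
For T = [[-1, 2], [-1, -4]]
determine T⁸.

tr T = -5 and det T = 6, so the characteristic polynomial is λ² − (-5)λ + (6) with roots -2 and -3.
Eigenvectors give P = [[-2, -1], [1, 1]] with P⁻¹ = [[-1, -1], [1, 2]], and T = P·diag(-2, -3)·P⁻¹.
Then T⁸ = P·diag(256, 6561)·P⁻¹ = [[-512, -6561], [256, 6561]] · [[-1, -1], [1, 2]] = [[-6049, -12610], [6305, 12866]].

[[-6049, -12610], [6305, 12866]]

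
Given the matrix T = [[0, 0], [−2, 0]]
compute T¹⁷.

[[0, 0], [0, 0]]

T is strictly triangular, hence nilpotent: T² = 0, so T¹⁷ = 0.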